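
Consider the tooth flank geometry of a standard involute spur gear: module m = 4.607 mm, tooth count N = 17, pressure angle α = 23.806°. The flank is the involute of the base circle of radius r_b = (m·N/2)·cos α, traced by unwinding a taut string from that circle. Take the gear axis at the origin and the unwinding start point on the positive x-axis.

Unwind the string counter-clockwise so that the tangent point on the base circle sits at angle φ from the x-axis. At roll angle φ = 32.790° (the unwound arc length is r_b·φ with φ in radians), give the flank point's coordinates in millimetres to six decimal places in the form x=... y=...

x=41.223119 y=2.166022

pitch radius r_p = m·N/2 = 4.607·17/2 = 39.159500
base radius r_b = r_p·cos α = 39.159500·cos 23.806° = 35.827708
roll angle φ = 32.790° = 0.57229346 rad
x = r_b·(cos φ + φ·sin φ) = 35.827708·(0.84066114 + 0.57229346·0.54156150) = 41.223119
y = r_b·(sin φ − φ·cos φ) = 35.827708·(0.54156150 − 0.57229346·0.84066114) = 2.166022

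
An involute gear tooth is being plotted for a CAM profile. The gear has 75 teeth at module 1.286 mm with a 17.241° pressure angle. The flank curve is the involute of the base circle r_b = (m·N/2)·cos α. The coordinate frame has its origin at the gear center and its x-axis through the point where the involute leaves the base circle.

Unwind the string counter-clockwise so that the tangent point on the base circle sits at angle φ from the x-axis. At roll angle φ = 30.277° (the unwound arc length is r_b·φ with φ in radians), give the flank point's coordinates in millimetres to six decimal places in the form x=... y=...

pitch radius r_p = m·N/2 = 1.286·75/2 = 48.225000
base radius r_b = r_p·cos α = 48.225000·cos 17.241° = 46.058083
roll angle φ = 30.277° = 0.52843334 rad
x = r_b·(cos φ + φ·sin φ) = 46.058083·(0.86359801 + 0.52843334·0.50418099) = 52.046741
y = r_b·(sin φ − φ·cos φ) = 46.058083·(0.50418099 − 0.52843334·0.86359801) = 2.202821

x=52.046741 y=2.202821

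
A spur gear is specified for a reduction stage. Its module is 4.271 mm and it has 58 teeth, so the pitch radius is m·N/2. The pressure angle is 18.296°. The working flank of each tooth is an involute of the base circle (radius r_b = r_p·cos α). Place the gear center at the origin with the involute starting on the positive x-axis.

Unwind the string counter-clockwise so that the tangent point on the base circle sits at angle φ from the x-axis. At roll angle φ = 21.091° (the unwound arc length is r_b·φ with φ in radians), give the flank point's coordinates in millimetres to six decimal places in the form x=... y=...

pitch radius r_p = m·N/2 = 4.271·58/2 = 123.859000
base radius r_b = r_p·cos α = 123.859000·cos 18.296° = 117.597605
roll angle φ = 21.091° = 0.36810739 rad
x = r_b·(cos φ + φ·sin φ) = 117.597605·(0.93301007 + 0.36810739·0.35985026) = 125.297145
y = r_b·(sin φ − φ·cos φ) = 117.597605·(0.35985026 − 0.36810739·0.93301007) = 1.928877

x=125.297145 y=1.928877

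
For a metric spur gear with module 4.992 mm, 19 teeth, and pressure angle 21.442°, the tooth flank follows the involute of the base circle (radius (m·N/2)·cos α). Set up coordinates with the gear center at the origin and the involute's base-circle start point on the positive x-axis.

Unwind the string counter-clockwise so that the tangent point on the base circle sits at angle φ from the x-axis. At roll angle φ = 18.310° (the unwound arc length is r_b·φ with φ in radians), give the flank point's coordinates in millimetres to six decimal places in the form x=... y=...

x=46.338455 y=0.475317

pitch radius r_p = m·N/2 = 4.992·19/2 = 47.424000
base radius r_b = r_p·cos α = 47.424000·cos 21.442° = 44.141695
roll angle φ = 18.310° = 0.31956979 rad
x = r_b·(cos φ + φ·sin φ) = 44.141695·(0.94937066 + 0.31956979·0.31415816) = 46.338455
y = r_b·(sin φ − φ·cos φ) = 44.141695·(0.31415816 − 0.31956979·0.94937066) = 0.475317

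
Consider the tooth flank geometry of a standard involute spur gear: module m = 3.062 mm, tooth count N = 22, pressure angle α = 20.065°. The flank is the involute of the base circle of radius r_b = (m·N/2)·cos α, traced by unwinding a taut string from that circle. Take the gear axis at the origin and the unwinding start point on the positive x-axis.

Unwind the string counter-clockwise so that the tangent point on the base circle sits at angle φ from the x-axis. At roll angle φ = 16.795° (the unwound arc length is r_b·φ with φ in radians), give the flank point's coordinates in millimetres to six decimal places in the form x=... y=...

pitch radius r_p = m·N/2 = 3.062·22/2 = 33.682000
base radius r_b = r_p·cos α = 33.682000·cos 20.065° = 31.637638
roll angle φ = 16.795° = 0.29312805 rad
x = r_b·(cos φ + φ·sin φ) = 31.637638·(0.95734472 + 0.29312805·0.28894825) = 32.967796
y = r_b·(sin φ − φ·cos φ) = 31.637638·(0.28894825 − 0.29312805·0.95734472) = 0.263341

x=32.967796 y=0.263341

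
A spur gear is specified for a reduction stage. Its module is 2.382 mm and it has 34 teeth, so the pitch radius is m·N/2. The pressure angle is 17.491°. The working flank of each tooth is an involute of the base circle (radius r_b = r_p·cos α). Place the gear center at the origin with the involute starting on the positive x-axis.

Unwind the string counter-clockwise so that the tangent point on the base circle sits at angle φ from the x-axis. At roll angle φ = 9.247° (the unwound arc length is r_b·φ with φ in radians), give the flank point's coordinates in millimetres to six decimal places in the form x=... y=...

pitch radius r_p = m·N/2 = 2.382·34/2 = 40.494000
base radius r_b = r_p·cos α = 40.494000·cos 17.491° = 38.621726
roll angle φ = 9.247° = 0.16139060 rad
x = r_b·(cos φ + φ·sin φ) = 38.621726·(0.98700478 + 0.16139060·0.16069089) = 39.121444
y = r_b·(sin φ − φ·cos φ) = 38.621726·(0.16069089 − 0.16139060·0.98700478) = 0.053978

x=39.121444 y=0.053978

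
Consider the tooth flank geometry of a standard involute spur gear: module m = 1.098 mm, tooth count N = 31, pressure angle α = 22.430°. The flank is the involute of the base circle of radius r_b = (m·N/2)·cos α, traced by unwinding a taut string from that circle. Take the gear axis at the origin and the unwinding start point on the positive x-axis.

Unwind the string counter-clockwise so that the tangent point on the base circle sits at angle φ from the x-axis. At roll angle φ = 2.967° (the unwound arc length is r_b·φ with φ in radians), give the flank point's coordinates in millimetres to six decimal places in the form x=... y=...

x=15.752529 y=0.000728

pitch radius r_p = m·N/2 = 1.098·31/2 = 17.019000
base radius r_b = r_p·cos α = 17.019000·cos 22.430° = 15.731451
roll angle φ = 2.967° = 0.05178392 rad
x = r_b·(cos φ + φ·sin φ) = 15.731451·(0.99865951 + 0.05178392·0.05176078) = 15.752529
y = r_b·(sin φ − φ·cos φ) = 15.731451·(0.05176078 − 0.05178392·0.99865951) = 0.000728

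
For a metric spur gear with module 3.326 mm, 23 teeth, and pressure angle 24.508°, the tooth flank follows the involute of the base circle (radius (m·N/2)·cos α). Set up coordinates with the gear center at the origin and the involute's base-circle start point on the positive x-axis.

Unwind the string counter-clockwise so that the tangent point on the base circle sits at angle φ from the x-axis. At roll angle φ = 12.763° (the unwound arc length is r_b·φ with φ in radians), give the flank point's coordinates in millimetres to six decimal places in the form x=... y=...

x=35.655678 y=0.127593

pitch radius r_p = m·N/2 = 3.326·23/2 = 38.249000
base radius r_b = r_p·cos α = 38.249000·cos 24.508° = 34.802894
roll angle φ = 12.763° = 0.22275637 rad
x = r_b·(cos φ + φ·sin φ) = 34.802894·(0.97529222 + 0.22275637·0.22091873) = 35.655678
y = r_b·(sin φ − φ·cos φ) = 34.802894·(0.22091873 − 0.22275637·0.97529222) = 0.127593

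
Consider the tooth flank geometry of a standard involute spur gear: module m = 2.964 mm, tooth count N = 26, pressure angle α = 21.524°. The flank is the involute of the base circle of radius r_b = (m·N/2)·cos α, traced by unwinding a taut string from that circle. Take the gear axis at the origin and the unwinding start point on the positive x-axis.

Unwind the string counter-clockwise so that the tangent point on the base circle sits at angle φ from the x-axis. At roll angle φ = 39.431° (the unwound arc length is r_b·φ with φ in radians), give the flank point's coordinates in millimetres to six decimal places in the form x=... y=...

pitch radius r_p = m·N/2 = 2.964·26/2 = 38.532000
base radius r_b = r_p·cos α = 38.532000·cos 21.524° = 35.844931
roll angle φ = 39.431° = 0.68820078 rad
x = r_b·(cos φ + φ·sin φ) = 35.844931·(0.77239004 + 0.68820078·0.63514851) = 43.354435
y = r_b·(sin φ − φ·cos φ) = 35.844931·(0.63514851 − 0.68820078·0.77239004) = 3.713144

x=43.354435 y=3.713144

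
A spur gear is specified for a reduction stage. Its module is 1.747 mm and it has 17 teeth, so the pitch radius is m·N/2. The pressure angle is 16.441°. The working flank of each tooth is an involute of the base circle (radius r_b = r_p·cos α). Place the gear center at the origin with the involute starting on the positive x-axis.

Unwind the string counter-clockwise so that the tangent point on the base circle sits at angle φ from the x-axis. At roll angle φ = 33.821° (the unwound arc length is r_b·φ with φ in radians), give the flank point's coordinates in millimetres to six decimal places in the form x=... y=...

x=16.511628 y=0.942850

pitch radius r_p = m·N/2 = 1.747·17/2 = 14.849500
base radius r_b = r_p·cos α = 14.849500·cos 16.441° = 14.242329
roll angle φ = 33.821° = 0.59028781 rad
x = r_b·(cos φ + φ·sin φ) = 14.242329·(0.83078052 + 0.59028781·0.55660015) = 16.511628
y = r_b·(sin φ − φ·cos φ) = 14.242329·(0.55660015 − 0.59028781·0.83078052) = 0.942850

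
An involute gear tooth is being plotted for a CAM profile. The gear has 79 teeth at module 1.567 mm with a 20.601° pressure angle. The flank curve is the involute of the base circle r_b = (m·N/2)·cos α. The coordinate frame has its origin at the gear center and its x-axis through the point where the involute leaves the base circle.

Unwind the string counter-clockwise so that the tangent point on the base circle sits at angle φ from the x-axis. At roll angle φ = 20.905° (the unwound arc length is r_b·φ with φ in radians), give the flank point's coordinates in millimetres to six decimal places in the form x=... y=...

x=61.667514 y=0.925626

pitch radius r_p = m·N/2 = 1.567·79/2 = 61.896500
base radius r_b = r_p·cos α = 61.896500·cos 20.601° = 57.938429
roll angle φ = 20.905° = 0.36486108 rad
x = r_b·(cos φ + φ·sin φ) = 57.938429·(0.93417334 + 0.36486108·0.35681952) = 61.667514
y = r_b·(sin φ − φ·cos φ) = 57.938429·(0.35681952 − 0.36486108·0.93417334) = 0.925626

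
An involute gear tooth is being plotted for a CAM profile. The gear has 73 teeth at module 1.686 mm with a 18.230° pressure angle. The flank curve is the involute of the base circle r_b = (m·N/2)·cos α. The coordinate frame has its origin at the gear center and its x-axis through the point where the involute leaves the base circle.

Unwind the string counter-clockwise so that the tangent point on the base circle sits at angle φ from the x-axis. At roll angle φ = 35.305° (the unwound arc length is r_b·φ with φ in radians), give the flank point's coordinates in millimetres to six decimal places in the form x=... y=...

pitch radius r_p = m·N/2 = 1.686·73/2 = 61.539000
base radius r_b = r_p·cos α = 61.539000·cos 18.230° = 58.450258
roll angle φ = 35.305° = 0.61618849 rad
x = r_b·(cos φ + φ·sin φ) = 58.450258·(0.81608716 + 0.61618849·0.57792884) = 68.515408
y = r_b·(sin φ − φ·cos φ) = 58.450258·(0.57792884 − 0.61618849·0.81608716) = 4.387588

x=68.515408 y=4.387588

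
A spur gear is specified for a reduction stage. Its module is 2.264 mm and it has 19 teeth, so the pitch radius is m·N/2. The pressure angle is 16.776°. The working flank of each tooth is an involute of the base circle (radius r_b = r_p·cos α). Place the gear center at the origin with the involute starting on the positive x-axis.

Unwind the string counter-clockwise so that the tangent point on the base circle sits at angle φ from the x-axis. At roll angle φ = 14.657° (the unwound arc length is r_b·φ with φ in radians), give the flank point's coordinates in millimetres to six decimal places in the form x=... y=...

pitch radius r_p = m·N/2 = 2.264·19/2 = 21.508000
base radius r_b = r_p·cos α = 21.508000·cos 16.776° = 20.592630
roll angle φ = 14.657° = 0.25581291 rad
x = r_b·(cos φ + φ·sin φ) = 20.592630·(0.96745792 + 0.25581291·0.25303195) = 21.255440
y = r_b·(sin φ − φ·cos φ) = 20.592630·(0.25303195 − 0.25581291·0.96745792) = 0.114160

x=21.255440 y=0.114160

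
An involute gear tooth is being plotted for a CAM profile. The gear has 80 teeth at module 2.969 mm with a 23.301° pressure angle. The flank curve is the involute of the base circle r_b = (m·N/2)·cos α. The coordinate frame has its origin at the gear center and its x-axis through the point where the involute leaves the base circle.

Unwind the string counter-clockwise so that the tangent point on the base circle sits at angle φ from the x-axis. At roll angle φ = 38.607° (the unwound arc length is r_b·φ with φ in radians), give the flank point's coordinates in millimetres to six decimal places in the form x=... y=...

pitch radius r_p = m·N/2 = 2.969·80/2 = 118.760000
base radius r_b = r_p·cos α = 118.760000·cos 23.301° = 109.073872
roll angle φ = 38.607° = 0.67381926 rad
x = r_b·(cos φ + φ·sin φ) = 109.073872·(0.78144425 + 0.67381926·0.62397507) = 131.094870
y = r_b·(sin φ − φ·cos φ) = 109.073872·(0.62397507 − 0.67381926·0.78144425) = 10.626291

x=131.094870 y=10.626291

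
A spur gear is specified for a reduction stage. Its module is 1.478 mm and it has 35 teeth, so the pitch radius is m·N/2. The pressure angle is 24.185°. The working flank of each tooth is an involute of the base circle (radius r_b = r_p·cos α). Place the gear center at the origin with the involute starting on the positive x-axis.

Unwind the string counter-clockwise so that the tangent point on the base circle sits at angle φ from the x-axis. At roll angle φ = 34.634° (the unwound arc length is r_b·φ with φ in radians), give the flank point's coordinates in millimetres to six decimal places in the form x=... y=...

pitch radius r_p = m·N/2 = 1.478·35/2 = 25.865000
base radius r_b = r_p·cos α = 25.865000·cos 24.185° = 23.594762
roll angle φ = 34.634° = 0.60447733 rad
x = r_b·(cos φ + φ·sin φ) = 23.594762·(0.82279926 + 0.60447733·0.56833210) = 27.519588
y = r_b·(sin φ − φ·cos φ) = 23.594762·(0.56833210 − 0.60447733·0.82279926) = 1.674487

x=27.519588 y=1.674487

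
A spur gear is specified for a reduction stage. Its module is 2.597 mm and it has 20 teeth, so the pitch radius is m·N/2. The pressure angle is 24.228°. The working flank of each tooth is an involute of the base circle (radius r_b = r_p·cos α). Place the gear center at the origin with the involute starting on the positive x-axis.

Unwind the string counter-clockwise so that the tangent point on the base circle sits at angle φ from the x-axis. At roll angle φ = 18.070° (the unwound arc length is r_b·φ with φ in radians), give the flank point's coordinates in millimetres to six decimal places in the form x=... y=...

x=24.831223 y=0.245182

pitch radius r_p = m·N/2 = 2.597·20/2 = 25.970000
base radius r_b = r_p·cos α = 25.970000·cos 24.228° = 23.682554
roll angle φ = 18.070° = 0.31538100 rad
x = r_b·(cos φ + φ·sin φ) = 23.682554·(0.95067827 + 0.31538100·0.31017870) = 24.831223
y = r_b·(sin φ − φ·cos φ) = 23.682554·(0.31017870 − 0.31538100·0.95067827) = 0.245182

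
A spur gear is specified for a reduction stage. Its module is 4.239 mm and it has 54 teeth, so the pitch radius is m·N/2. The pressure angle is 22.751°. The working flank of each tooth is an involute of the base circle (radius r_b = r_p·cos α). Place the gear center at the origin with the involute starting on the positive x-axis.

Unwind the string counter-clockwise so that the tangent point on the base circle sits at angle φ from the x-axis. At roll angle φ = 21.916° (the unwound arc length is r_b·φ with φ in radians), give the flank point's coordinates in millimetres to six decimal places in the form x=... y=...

x=112.989166 y=1.940335

pitch radius r_p = m·N/2 = 4.239·54/2 = 114.453000
base radius r_b = r_p·cos α = 114.453000·cos 22.751° = 105.547895
roll angle φ = 21.916° = 0.38250636 rad
x = r_b·(cos φ + φ·sin φ) = 105.547895·(0.92773206 + 0.38250636·0.37324687) = 112.989166
y = r_b·(sin φ − φ·cos φ) = 105.547895·(0.37324687 − 0.38250636·0.92773206) = 1.940335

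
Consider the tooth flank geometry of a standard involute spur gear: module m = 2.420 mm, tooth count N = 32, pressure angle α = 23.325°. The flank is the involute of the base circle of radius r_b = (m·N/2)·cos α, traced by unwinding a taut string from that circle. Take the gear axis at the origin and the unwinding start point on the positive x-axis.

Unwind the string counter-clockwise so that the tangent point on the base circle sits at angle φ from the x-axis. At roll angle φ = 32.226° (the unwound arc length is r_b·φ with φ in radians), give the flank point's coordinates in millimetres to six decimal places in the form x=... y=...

x=40.742522 y=2.042848

pitch radius r_p = m·N/2 = 2.420·32/2 = 38.720000
base radius r_b = r_p·cos α = 38.720000·cos 23.325° = 35.555558
roll angle φ = 32.226° = 0.56244980 rad
x = r_b·(cos φ + φ·sin φ) = 35.555558·(0.84595127 + 0.56244980·0.53326021) = 40.742522
y = r_b·(sin φ − φ·cos φ) = 35.555558·(0.53326021 − 0.56244980·0.84595127) = 2.042848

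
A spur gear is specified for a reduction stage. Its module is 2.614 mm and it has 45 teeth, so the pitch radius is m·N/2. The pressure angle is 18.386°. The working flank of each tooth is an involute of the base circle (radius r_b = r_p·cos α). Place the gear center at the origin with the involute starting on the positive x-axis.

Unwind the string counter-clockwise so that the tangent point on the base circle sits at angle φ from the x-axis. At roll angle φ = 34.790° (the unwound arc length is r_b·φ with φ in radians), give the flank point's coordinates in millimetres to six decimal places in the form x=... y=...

pitch radius r_p = m·N/2 = 2.614·45/2 = 58.815000
base radius r_b = r_p·cos α = 58.815000·cos 18.386° = 55.812677
roll angle φ = 34.790° = 0.60720005 rad
x = r_b·(cos φ + φ·sin φ) = 55.812677·(0.82124880 + 0.60720005·0.57057024) = 65.172412
y = r_b·(sin φ − φ·cos φ) = 55.812677·(0.57057024 − 0.60720005·0.82124880) = 4.013374

x=65.172412 y=4.013374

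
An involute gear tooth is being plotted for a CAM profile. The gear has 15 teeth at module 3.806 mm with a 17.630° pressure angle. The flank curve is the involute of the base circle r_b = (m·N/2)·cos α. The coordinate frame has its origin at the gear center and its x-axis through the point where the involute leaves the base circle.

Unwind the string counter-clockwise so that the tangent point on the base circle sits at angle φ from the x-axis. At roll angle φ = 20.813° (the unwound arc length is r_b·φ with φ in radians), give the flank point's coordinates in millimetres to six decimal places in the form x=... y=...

x=28.940392 y=0.428954

pitch radius r_p = m·N/2 = 3.806·15/2 = 28.545000
base radius r_b = r_p·cos α = 28.545000·cos 17.630° = 27.204305
roll angle φ = 20.813° = 0.36325538 rad
x = r_b·(cos φ + φ·sin φ) = 27.204305·(0.93474508 + 0.36325538·0.35531906) = 28.940392
y = r_b·(sin φ − φ·cos φ) = 27.204305·(0.35531906 − 0.36325538·0.93474508) = 0.428954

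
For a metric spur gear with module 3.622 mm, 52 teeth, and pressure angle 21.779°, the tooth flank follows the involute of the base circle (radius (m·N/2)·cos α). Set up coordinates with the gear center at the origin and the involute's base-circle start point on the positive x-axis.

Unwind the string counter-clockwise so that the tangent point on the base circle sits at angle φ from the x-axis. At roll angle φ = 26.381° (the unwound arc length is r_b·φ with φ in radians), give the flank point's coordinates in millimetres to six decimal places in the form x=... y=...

pitch radius r_p = m·N/2 = 3.622·52/2 = 94.172000
base radius r_b = r_p·cos α = 94.172000·cos 21.779° = 87.450179
roll angle φ = 26.381° = 0.46043531 rad
x = r_b·(cos φ + φ·sin φ) = 87.450179·(0.89585916 + 0.46043531·0.44433813) = 96.234386
y = r_b·(sin φ − φ·cos φ) = 87.450179·(0.44433813 − 0.46043531·0.89585916) = 2.785545

x=96.234386 y=2.785545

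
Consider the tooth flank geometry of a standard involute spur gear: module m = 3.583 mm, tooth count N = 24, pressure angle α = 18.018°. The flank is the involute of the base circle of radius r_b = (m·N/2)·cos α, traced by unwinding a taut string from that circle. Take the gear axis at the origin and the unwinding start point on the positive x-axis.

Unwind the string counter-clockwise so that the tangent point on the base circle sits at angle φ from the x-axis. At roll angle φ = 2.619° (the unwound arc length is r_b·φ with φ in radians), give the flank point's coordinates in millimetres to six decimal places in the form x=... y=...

x=40.930143 y=0.001301

pitch radius r_p = m·N/2 = 3.583·24/2 = 42.996000
base radius r_b = r_p·cos α = 42.996000·cos 18.018° = 40.887450
roll angle φ = 2.619° = 0.04571017 rad
x = r_b·(cos φ + φ·sin φ) = 40.887450·(0.99895547 + 0.04571017·0.04569426) = 40.930143
y = r_b·(sin φ − φ·cos φ) = 40.887450·(0.04569426 − 0.04571017·0.99895547) = 0.001301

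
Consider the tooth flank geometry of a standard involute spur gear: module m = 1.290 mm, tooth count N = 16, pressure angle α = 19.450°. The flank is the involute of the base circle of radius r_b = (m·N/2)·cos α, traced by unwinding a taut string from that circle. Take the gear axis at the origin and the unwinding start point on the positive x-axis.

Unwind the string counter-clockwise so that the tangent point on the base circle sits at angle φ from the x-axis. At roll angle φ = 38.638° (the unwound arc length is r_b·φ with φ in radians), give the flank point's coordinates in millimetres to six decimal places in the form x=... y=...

pitch radius r_p = m·N/2 = 1.290·16/2 = 10.320000
base radius r_b = r_p·cos α = 10.320000·cos 19.450° = 9.731063
roll angle φ = 38.638° = 0.67436032 rad
x = r_b·(cos φ + φ·sin φ) = 9.731063·(0.78110653 + 0.67436032·0.62439778) = 11.698446
y = r_b·(sin φ − φ·cos φ) = 9.731063·(0.62439778 − 0.67436032·0.78110653) = 0.950244

x=11.698446 y=0.950244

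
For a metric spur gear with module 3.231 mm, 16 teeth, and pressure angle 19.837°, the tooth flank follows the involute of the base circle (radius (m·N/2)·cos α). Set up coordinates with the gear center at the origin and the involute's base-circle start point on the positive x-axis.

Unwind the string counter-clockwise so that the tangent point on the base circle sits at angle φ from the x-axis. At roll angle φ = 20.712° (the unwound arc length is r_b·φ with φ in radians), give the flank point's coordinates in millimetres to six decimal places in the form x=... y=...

pitch radius r_p = m·N/2 = 3.231·16/2 = 25.848000
base radius r_b = r_p·cos α = 25.848000·cos 19.837° = 24.314227
roll angle φ = 20.712° = 0.36149259 rad
x = r_b·(cos φ + φ·sin φ) = 24.314227·(0.93536998 + 0.36149259·0.35367075) = 25.851356
y = r_b·(sin φ − φ·cos φ) = 24.314227·(0.35367075 − 0.36149259·0.93536998) = 0.377878

x=25.851356 y=0.377878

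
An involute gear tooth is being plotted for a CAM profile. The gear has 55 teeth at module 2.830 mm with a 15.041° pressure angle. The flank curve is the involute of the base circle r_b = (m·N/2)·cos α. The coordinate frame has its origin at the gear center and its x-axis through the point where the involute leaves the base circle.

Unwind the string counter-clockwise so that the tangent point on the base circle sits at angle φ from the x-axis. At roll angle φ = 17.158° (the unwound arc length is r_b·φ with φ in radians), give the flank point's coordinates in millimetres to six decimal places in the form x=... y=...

x=78.453624 y=0.666792

pitch radius r_p = m·N/2 = 2.830·55/2 = 77.825000
base radius r_b = r_p·cos α = 77.825000·cos 15.041° = 75.158744
roll angle φ = 17.158° = 0.29946359 rad
x = r_b·(cos φ + φ·sin φ) = 75.158744·(0.95549487 + 0.29946359·0.29500772) = 78.453624
y = r_b·(sin φ − φ·cos φ) = 75.158744·(0.29500772 − 0.29946359·0.95549487) = 0.666792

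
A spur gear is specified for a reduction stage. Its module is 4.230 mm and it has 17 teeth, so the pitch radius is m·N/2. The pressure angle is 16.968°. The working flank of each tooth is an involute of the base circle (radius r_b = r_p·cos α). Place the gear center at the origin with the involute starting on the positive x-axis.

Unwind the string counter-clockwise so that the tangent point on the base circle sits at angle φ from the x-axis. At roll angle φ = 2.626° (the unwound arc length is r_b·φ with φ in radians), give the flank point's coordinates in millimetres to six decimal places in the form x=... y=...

x=34.425904 y=0.001103

pitch radius r_p = m·N/2 = 4.230·17/2 = 35.955000
base radius r_b = r_p·cos α = 35.955000·cos 16.968° = 34.389803
roll angle φ = 2.626° = 0.04583235 rad
x = r_b·(cos φ + φ·sin φ) = 34.389803·(0.99894988 + 0.04583235·0.04581630) = 34.425904
y = r_b·(sin φ − φ·cos φ) = 34.389803·(0.04581630 − 0.04583235·0.99894988) = 0.001103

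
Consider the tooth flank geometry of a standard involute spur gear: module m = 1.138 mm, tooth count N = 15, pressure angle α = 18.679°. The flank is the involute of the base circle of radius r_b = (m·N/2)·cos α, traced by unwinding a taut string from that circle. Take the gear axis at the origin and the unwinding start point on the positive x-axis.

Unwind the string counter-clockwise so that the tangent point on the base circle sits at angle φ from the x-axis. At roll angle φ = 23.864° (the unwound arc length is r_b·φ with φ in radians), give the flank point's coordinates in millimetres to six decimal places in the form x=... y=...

x=8.756636 y=0.191378

pitch radius r_p = m·N/2 = 1.138·15/2 = 8.535000
base radius r_b = r_p·cos α = 8.535000·cos 18.679° = 8.085442
roll angle φ = 23.864° = 0.41650537 rad
x = r_b·(cos φ + φ·sin φ) = 8.085442·(0.91450833 + 0.41650537·0.40456706) = 8.756636
y = r_b·(sin φ − φ·cos φ) = 8.085442·(0.40456706 − 0.41650537·0.91450833) = 0.191378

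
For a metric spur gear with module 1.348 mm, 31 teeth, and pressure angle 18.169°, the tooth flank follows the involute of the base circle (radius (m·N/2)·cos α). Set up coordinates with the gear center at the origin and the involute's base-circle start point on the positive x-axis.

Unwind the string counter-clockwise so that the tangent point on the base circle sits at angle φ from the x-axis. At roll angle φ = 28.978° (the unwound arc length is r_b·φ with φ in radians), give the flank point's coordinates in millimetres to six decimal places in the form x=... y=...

x=22.231217 y=0.834403

pitch radius r_p = m·N/2 = 1.348·31/2 = 20.894000
base radius r_b = r_p·cos α = 20.894000·cos 18.169° = 19.852244
roll angle φ = 28.978° = 0.50576151 rad
x = r_b·(cos φ + φ·sin φ) = 19.852244·(0.87480580 + 0.50576151·0.48447375) = 22.231217
y = r_b·(sin φ − φ·cos φ) = 19.852244·(0.48447375 − 0.50576151·0.87480580) = 0.834403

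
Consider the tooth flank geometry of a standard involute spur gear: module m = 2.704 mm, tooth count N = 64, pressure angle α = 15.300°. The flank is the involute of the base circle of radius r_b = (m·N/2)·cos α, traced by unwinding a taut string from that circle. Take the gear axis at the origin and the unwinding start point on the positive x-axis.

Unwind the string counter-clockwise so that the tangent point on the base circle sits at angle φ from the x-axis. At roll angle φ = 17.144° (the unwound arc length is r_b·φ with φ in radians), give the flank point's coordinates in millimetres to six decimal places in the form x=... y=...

pitch radius r_p = m·N/2 = 2.704·64/2 = 86.528000
base radius r_b = r_p·cos α = 86.528000·cos 15.300° = 83.461224
roll angle φ = 17.144° = 0.29921925 rad
x = r_b·(cos φ + φ·sin φ) = 83.461224·(0.95556693 + 0.29921925·0.29477423) = 87.114243
y = r_b·(sin φ − φ·cos φ) = 83.461224·(0.29477423 − 0.29921925·0.95556693) = 0.738650

x=87.114243 y=0.738650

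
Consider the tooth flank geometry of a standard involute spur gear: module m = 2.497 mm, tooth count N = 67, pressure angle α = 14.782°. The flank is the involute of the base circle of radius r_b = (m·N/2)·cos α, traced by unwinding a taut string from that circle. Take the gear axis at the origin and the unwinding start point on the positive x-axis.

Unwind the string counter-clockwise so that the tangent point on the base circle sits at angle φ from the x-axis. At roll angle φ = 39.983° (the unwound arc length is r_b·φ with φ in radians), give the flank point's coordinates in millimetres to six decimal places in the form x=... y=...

pitch radius r_p = m·N/2 = 2.497·67/2 = 83.649500
base radius r_b = r_p·cos α = 83.649500·cos 14.782° = 80.881002
roll angle φ = 39.983° = 0.69783499 rad
x = r_b·(cos φ + φ·sin φ) = 80.881002·(0.76623513 + 0.69783499·0.64256029) = 98.240992
y = r_b·(sin φ − φ·cos φ) = 80.881002·(0.64256029 − 0.69783499·0.76623513) = 8.723388

x=98.240992 y=8.723388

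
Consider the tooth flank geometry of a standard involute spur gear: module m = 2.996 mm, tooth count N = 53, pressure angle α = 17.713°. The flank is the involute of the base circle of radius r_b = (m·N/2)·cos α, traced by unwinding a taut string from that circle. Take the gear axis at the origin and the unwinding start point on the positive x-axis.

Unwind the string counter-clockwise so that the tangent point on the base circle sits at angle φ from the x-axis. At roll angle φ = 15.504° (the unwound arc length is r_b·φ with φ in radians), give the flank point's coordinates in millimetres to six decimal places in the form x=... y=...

x=78.348545 y=0.495854

pitch radius r_p = m·N/2 = 2.996·53/2 = 79.394000
base radius r_b = r_p·cos α = 79.394000·cos 17.713° = 75.630127
roll angle φ = 15.504° = 0.27059585 rad
x = r_b·(cos φ + φ·sin φ) = 75.630127·(0.96361179 + 0.27059585·0.26730565) = 78.348545
y = r_b·(sin φ − φ·cos φ) = 75.630127·(0.26730565 − 0.27059585·0.96361179) = 0.495854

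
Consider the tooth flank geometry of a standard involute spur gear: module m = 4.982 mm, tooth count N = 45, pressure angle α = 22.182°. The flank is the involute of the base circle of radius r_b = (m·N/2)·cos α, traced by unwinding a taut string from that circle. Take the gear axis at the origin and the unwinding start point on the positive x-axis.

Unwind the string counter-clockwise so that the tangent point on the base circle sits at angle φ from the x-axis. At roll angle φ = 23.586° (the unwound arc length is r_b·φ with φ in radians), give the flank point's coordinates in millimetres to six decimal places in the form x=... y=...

x=112.224460 y=2.372950

pitch radius r_p = m·N/2 = 4.982·45/2 = 112.095000
base radius r_b = r_p·cos α = 112.095000·cos 22.182° = 103.798764
roll angle φ = 23.586° = 0.41165336 rad
x = r_b·(cos φ + φ·sin φ) = 103.798764·(0.91646053 + 0.41165336·0.40012511) = 112.224460
y = r_b·(sin φ − φ·cos φ) = 103.798764·(0.40012511 − 0.41165336·0.91646053) = 2.372950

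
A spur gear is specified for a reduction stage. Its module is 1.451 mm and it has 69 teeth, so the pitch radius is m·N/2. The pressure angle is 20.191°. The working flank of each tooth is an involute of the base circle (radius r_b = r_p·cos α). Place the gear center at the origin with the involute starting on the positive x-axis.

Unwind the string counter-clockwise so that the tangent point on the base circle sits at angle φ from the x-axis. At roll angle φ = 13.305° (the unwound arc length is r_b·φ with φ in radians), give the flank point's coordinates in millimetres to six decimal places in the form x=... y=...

pitch radius r_p = m·N/2 = 1.451·69/2 = 50.059500
base radius r_b = r_p·cos α = 50.059500·cos 20.191° = 46.983206
roll angle φ = 13.305° = 0.23221606 rad
x = r_b·(cos φ + φ·sin φ) = 46.983206·(0.97315879 + 0.23221606·0.23013466) = 48.232948
y = r_b·(sin φ − φ·cos φ) = 46.983206·(0.23013466 − 0.23221606·0.97315879) = 0.195054

x=48.232948 y=0.195054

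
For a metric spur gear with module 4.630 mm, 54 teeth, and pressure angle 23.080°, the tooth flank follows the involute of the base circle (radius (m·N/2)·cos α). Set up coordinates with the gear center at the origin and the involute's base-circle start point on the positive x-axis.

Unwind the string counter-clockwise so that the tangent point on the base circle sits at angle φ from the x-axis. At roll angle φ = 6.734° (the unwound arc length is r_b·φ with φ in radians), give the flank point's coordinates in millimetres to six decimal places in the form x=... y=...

x=115.795557 y=0.062150

pitch radius r_p = m·N/2 = 4.630·54/2 = 125.010000
base radius r_b = r_p·cos α = 125.010000·cos 23.080° = 115.003999
roll angle φ = 6.734° = 0.11753047 rad
x = r_b·(cos φ + φ·sin φ) = 115.003999·(0.99310124 + 0.11753047·0.11726008) = 115.795557
y = r_b·(sin φ − φ·cos φ) = 115.003999·(0.11726008 − 0.11753047·0.99310124) = 0.062150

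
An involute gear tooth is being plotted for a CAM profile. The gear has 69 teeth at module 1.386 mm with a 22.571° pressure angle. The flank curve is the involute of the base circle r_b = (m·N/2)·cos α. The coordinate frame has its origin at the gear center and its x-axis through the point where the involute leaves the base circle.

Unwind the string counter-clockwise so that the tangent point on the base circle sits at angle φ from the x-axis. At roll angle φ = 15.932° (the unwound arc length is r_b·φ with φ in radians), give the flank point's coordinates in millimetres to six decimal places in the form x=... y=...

pitch radius r_p = m·N/2 = 1.386·69/2 = 47.817000
base radius r_b = r_p·cos α = 47.817000·cos 22.571° = 44.154438
roll angle φ = 15.932° = 0.27806586 rad
x = r_b·(cos φ + φ·sin φ) = 44.154438·(0.96158815 + 0.27806586·0.27449631) = 45.828607
y = r_b·(sin φ − φ·cos φ) = 44.154438·(0.27449631 − 0.27806586·0.96158815) = 0.314003

x=45.828607 y=0.314003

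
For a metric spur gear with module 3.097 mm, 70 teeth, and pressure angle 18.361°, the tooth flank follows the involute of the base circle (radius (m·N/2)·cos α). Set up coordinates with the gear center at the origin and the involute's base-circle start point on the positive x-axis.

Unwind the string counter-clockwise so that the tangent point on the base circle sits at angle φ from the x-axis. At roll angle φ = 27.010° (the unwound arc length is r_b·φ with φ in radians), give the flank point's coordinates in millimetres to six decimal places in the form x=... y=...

x=113.680563 y=3.513333

pitch radius r_p = m·N/2 = 3.097·70/2 = 108.395000
base radius r_b = r_p·cos α = 108.395000·cos 18.361° = 102.876681
roll angle φ = 27.010° = 0.47141343 rad
x = r_b·(cos φ + φ·sin φ) = 102.876681·(0.89092727 + 0.47141343·0.45414600) = 113.680563
y = r_b·(sin φ − φ·cos φ) = 102.876681·(0.45414600 − 0.47141343·0.89092727) = 3.513333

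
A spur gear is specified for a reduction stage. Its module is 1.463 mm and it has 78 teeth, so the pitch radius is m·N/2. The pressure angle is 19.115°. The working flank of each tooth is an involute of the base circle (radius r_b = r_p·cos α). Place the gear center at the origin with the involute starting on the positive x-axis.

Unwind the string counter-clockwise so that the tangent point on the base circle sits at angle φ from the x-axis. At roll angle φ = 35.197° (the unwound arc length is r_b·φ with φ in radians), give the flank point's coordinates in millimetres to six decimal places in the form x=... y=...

x=63.143502 y=4.010767

pitch radius r_p = m·N/2 = 1.463·78/2 = 57.057000
base radius r_b = r_p·cos α = 57.057000·cos 19.115° = 53.911060
roll angle φ = 35.197° = 0.61430354 rad
x = r_b·(cos φ + φ·sin φ) = 53.911060·(0.81717508 + 0.61430354·0.57638953) = 63.143502
y = r_b·(sin φ − φ·cos φ) = 53.911060·(0.57638953 − 0.61430354·0.81717508) = 4.010767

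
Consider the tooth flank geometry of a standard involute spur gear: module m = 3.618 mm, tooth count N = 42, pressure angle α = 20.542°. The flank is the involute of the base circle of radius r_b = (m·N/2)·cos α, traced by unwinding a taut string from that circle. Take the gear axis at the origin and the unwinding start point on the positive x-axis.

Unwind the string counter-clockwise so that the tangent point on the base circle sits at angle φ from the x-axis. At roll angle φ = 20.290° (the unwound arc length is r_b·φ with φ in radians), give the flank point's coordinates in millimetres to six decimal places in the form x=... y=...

pitch radius r_p = m·N/2 = 3.618·42/2 = 75.978000
base radius r_b = r_p·cos α = 75.978000·cos 20.542° = 71.146956
roll angle φ = 20.290° = 0.35412731 rad
x = r_b·(cos φ + φ·sin φ) = 71.146956·(0.93794947 + 0.35412731·0.34677195) = 75.469197
y = r_b·(sin φ − φ·cos φ) = 71.146956·(0.34677195 − 0.35412731·0.93794947) = 1.040057

x=75.469197 y=1.040057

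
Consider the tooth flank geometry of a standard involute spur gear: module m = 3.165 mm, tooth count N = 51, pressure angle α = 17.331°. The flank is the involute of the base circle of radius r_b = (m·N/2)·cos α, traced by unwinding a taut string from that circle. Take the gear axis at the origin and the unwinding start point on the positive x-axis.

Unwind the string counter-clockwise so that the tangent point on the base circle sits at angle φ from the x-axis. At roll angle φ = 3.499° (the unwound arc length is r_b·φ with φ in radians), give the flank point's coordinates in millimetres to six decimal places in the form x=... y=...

pitch radius r_p = m·N/2 = 3.165·51/2 = 80.707500
base radius r_b = r_p·cos α = 80.707500·cos 17.331° = 77.043360
roll angle φ = 3.499° = 0.06106907 rad
x = r_b·(cos φ + φ·sin φ) = 77.043360·(0.99813586 + 0.06106907·0.06103112) = 77.186891
y = r_b·(sin φ − φ·cos φ) = 77.043360·(0.06103112 − 0.06106907·0.99813586) = 0.005847

x=77.186891 y=0.005847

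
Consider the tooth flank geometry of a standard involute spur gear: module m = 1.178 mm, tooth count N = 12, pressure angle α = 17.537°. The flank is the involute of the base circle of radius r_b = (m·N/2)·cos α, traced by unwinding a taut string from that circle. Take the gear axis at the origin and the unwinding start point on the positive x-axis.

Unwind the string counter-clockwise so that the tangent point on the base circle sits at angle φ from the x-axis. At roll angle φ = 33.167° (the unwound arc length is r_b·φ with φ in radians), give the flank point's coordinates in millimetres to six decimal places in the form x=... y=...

x=7.775832 y=0.421341

pitch radius r_p = m·N/2 = 1.178·12/2 = 7.068000
base radius r_b = r_p·cos α = 7.068000·cos 17.537° = 6.739497
roll angle φ = 33.167° = 0.57887335 rad
x = r_b·(cos φ + φ·sin φ) = 6.739497·(0.83707955 + 0.57887335·0.54708119) = 7.775832
y = r_b·(sin φ − φ·cos φ) = 6.739497·(0.54708119 − 0.57887335·0.83707955) = 0.421341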